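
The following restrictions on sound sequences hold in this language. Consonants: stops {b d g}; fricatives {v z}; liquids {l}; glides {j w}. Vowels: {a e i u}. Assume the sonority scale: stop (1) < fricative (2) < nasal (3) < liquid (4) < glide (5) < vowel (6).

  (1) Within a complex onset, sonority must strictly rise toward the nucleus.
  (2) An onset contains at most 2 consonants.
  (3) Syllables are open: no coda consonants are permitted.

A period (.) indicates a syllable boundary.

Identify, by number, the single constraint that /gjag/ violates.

/gjag/: syllable 1 coda /g/ has 1 consonant (> 0).
This is a violation of constraint 3: "Syllables are open: no coda consonants are permitted."
The remaining constraints (1, 2) are satisfied.

3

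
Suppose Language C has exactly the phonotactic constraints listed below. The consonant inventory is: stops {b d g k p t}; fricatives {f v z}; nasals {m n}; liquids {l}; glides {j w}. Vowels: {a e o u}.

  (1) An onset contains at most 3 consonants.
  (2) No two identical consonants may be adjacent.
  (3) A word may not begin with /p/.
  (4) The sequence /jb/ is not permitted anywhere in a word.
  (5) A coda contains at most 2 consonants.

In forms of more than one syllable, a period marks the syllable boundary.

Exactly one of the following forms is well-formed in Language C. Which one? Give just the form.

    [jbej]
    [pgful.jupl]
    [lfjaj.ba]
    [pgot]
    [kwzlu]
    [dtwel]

[jbej] — violates constraint 4: contains banned sequence /jb/ → ill-formed
[pgful.jupl] — violates constraint 3: word begins with /p/ → ill-formed
[lfjaj.ba] — violates constraint 4: contains banned sequence /jb/ → ill-formed
[pgot] — violates constraint 3: word begins with /p/ → ill-formed
[kwzlu] — violates constraint 1: syllable 1 onset /kwzl/ has 4 consonants (> 3) → ill-formed
[dtwel] — σ1 onset /dtw/ (3C), coda /l/ ok → well-formed

[dtwel]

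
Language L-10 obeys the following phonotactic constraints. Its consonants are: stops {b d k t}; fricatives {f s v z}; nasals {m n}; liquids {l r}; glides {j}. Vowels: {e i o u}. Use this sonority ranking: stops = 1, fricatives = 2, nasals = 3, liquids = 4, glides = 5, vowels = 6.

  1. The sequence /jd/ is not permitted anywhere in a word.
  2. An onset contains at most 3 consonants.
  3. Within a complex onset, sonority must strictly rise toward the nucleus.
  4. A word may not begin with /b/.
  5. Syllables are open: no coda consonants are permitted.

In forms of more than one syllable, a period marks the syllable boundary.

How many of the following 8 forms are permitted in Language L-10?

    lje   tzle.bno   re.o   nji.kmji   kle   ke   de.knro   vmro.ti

8

lje — σ1 onset /lj/ (4→5 rises), coda /∅/ ok → permitted
tzle.bno — σ1 onset /tzl/ (1→2→4 rises), coda /∅/ ok; σ2 onset /bn/ (1→3 rises), coda /∅/ ok → permitted
re.o — σ1 onset /r/, coda /∅/ ok; σ2 onset /∅/, coda /∅/ ok → permitted
nji.kmji — σ1 onset /nj/ (3→5 rises), coda /∅/ ok; σ2 onset /kmj/ (1→3→5 rises), coda /∅/ ok → permitted
kle — σ1 onset /kl/ (1→4 rises), coda /∅/ ok → permitted
ke — σ1 onset /k/, coda /∅/ ok → permitted
de.knro — σ1 onset /d/, coda /∅/ ok; σ2 onset /knr/ (1→3→4 rises), coda /∅/ ok → permitted
vmro.ti — σ1 onset /vmr/ (2→3→4 rises), coda /∅/ ok; σ2 onset /t/, coda /∅/ ok → permitted
Permitted: lje, tzle.bno, re.o, nji.kmji, kle, ke, de.knro, vmro.ti → 8.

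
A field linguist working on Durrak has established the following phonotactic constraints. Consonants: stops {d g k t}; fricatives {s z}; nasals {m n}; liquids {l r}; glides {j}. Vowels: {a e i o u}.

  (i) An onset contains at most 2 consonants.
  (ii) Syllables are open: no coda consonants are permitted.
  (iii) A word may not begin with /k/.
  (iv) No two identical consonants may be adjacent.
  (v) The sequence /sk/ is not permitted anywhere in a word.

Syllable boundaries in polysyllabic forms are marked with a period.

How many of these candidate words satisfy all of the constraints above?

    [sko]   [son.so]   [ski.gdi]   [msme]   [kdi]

[sko] — violates constraint (v): contains banned sequence /sk/ → phonotactically illegal
[son.so] — violates constraint (ii): syllable 1 coda /n/ has 1 consonant (> 0) → phonotactically illegal
[ski.gdi] — violates constraint (v): contains banned sequence /sk/ → phonotactically illegal
[msme] — violates constraint (i): syllable 1 onset /msm/ has 3 consonants (> 2) → phonotactically illegal
[kdi] — violates constraint (iii): word begins with /k/ → phonotactically illegal
No form is phonotactically legal → 0.

0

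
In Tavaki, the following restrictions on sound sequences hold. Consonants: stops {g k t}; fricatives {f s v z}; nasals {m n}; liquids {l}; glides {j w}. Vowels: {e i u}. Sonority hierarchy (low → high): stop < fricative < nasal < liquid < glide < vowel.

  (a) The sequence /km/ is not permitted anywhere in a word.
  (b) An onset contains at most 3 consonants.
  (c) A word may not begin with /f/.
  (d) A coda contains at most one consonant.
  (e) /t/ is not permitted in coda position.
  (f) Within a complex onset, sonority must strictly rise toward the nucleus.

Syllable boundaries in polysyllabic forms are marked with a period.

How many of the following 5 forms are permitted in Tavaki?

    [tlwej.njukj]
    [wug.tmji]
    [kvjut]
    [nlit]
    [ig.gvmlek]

1

[tlwej.njukj] — violates constraint (d): syllable 2 coda /kj/ has 2 consonants (> 1) → not permitted
[wug.tmji] — σ1 onset /w/, coda /g/ ok; σ2 onset /tmj/ (1→3→5 rises), coda /∅/ ok → permitted
[kvjut] — violates constraint (e): syllable 1 coda contains /t/ → not permitted
[nlit] — violates constraint (e): syllable 1 coda contains /t/ → not permitted
[ig.gvmlek] — violates constraint (b): syllable 2 onset /gvml/ has 4 consonants (> 3) → not permitted
Permitted: [wug.tmji] → 1.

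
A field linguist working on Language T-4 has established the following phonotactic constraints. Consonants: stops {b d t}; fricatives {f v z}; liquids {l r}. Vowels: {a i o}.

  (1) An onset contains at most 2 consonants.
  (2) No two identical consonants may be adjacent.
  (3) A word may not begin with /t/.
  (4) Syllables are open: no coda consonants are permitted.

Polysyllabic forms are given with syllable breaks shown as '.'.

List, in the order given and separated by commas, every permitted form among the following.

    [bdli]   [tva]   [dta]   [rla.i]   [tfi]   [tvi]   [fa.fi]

[bdli] — violates constraint 1: syllable 1 onset /bdl/ has 3 consonants (> 2) → not permitted
[tva] — violates constraint 3: word begins with /t/ → not permitted
[dta] — σ1 onset /dt/ (2C), coda /∅/ ok → permitted
[rla.i] — σ1 onset /rl/ (2C), coda /∅/ ok; σ2 onset /∅/, coda /∅/ ok → permitted
[tfi] — violates constraint 3: word begins with /t/ → not permitted
[tvi] — violates constraint 3: word begins with /t/ → not permitted
[fa.fi] — σ1 onset /f/, coda /∅/ ok; σ2 onset /f/, coda /∅/ ok → permitted

[dta], [rla.i], [fa.fi]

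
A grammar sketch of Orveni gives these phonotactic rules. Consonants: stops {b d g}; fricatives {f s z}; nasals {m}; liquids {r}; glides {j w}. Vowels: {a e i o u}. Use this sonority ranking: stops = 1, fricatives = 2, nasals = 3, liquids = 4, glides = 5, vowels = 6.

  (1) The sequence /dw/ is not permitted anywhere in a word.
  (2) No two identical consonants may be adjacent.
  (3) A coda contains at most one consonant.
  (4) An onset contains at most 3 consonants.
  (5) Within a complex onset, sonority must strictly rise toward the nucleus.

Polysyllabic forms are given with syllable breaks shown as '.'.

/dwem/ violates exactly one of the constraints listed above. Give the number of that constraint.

1

/dwem/: contains banned sequence /dw/.
This is a violation of constraint 1: "The sequence /dw/ is not permitted anywhere in a word."
The remaining constraints (2, 3, 4, 5) are satisfied.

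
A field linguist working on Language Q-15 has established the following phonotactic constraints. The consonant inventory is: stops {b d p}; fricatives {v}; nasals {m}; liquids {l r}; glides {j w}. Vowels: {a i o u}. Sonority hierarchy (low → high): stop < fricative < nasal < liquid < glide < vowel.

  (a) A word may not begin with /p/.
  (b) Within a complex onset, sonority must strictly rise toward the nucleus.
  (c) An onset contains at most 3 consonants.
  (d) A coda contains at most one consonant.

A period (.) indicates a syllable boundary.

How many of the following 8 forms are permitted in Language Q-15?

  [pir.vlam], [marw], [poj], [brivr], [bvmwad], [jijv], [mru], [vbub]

1

[pir.vlam] — violates constraint (a): word begins with /p/ → not permitted
[marw] — violates constraint (d): syllable 1 coda /rw/ has 2 consonants (> 1) → not permitted
[poj] — violates constraint (a): word begins with /p/ → not permitted
[brivr] — violates constraint (d): syllable 1 coda /vr/ has 2 consonants (> 1) → not permitted
[bvmwad] — violates constraint (c): syllable 1 onset /bvmw/ has 4 consonants (> 3) → not permitted
[jijv] — violates constraint (d): syllable 1 coda /jv/ has 2 consonants (> 1) → not permitted
[mru] — σ1 onset /mr/ (3→4 rises), coda /∅/ ok → permitted
[vbub] — violates constraint (b): syllable 1 onset /vb/: /v/ (fricative, 2) → /b/ (stop, 1) does not rise → not permitted
Permitted: [mru] → 1.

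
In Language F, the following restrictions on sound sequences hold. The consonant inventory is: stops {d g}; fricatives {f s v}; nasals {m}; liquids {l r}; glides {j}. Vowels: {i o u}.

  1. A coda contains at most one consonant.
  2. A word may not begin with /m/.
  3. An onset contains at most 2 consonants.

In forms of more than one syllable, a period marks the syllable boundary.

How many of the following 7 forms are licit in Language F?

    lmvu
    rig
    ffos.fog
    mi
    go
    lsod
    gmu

5

lmvu — violates constraint 3: syllable 1 onset /lmv/ has 3 consonants (> 2) → illicit
rig — σ1 onset /r/, coda /g/ ok → licit
ffos.fog — σ1 onset /ff/ (2C), coda /s/ ok; σ2 onset /f/, coda /g/ ok → licit
mi — violates constraint 2: word begins with /m/ → illicit
go — σ1 onset /g/, coda /∅/ ok → licit
lsod — σ1 onset /ls/ (2C), coda /d/ ok → licit
gmu — σ1 onset /gm/ (2C), coda /∅/ ok → licit
Licit: rig, ffos.fog, go, lsod, gmu → 5.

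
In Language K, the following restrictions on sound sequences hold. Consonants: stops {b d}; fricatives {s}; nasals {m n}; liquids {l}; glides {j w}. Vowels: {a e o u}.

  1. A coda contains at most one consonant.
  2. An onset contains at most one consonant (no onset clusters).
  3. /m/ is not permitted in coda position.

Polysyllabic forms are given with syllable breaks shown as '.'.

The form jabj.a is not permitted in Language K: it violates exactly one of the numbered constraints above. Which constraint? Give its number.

jabj.a: syllable 1 coda /bj/ has 2 consonants (> 1).
This is a violation of constraint 1: "A coda contains at most one consonant."
The remaining constraints (2, 3) are satisfied.

1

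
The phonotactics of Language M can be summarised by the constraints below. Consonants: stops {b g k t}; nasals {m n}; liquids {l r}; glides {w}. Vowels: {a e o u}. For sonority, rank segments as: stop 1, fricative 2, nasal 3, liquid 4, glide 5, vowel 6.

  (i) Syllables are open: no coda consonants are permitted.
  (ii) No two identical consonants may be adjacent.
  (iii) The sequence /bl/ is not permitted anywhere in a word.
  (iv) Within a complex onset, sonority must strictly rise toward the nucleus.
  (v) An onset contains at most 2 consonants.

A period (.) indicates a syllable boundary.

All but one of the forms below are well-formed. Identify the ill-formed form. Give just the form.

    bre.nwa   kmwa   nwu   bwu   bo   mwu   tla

kmwa

bre.nwa — σ1 onset /br/ (1→4 rises), coda /∅/ ok; σ2 onset /nw/ (3→5 rises), coda /∅/ ok → well-formed
kmwa — violates constraint (v): syllable 1 onset /kmw/ has 3 consonants (> 2) → ill-formed
nwu — σ1 onset /nw/ (3→5 rises), coda /∅/ ok → well-formed
bwu — σ1 onset /bw/ (1→5 rises), coda /∅/ ok → well-formed
bo — σ1 onset /b/, coda /∅/ ok → well-formed
mwu — σ1 onset /mw/ (3→5 rises), coda /∅/ ok → well-formed
tla — σ1 onset /tl/ (1→4 rises), coda /∅/ ok → well-formed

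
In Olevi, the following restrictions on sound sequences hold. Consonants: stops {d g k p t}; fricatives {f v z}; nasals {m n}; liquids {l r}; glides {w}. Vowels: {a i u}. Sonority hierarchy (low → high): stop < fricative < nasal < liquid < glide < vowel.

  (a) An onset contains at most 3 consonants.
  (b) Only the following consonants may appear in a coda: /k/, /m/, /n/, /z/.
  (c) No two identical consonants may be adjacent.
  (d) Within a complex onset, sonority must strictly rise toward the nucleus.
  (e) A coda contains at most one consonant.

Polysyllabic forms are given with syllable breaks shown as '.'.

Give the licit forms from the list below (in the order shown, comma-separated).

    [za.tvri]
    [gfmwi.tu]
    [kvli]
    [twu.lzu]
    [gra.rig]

[za.tvri] — σ1 onset /z/, coda /∅/ ok; σ2 onset /tvr/ (1→2→4 rises), coda /∅/ ok → licit
[gfmwi.tu] — violates constraint (a): syllable 1 onset /gfmw/ has 4 consonants (> 3) → illicit
[kvli] — σ1 onset /kvl/ (1→2→4 rises), coda /∅/ ok → licit
[twu.lzu] — violates constraint (d): syllable 2 onset /lz/: /l/ (liquid, 4) → /z/ (fricative, 2) does not rise → illicit
[gra.rig] — violates constraint (b): syllable 2 coda contains /g/, which is not a licensed coda consonant → illicit

[za.tvri], [kvli]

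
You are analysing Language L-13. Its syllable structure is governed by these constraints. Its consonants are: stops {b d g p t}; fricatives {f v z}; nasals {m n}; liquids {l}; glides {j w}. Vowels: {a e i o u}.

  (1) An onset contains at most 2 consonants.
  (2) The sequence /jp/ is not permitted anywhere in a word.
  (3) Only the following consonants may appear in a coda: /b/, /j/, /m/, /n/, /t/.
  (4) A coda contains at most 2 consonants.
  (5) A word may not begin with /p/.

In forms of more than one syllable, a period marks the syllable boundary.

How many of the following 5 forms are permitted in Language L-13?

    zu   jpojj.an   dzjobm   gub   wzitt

zu — σ1 onset /z/, coda /∅/ ok → permitted
jpojj.an — violates constraint 2: contains banned sequence /jp/ → not permitted
dzjobm — violates constraint 1: syllable 1 onset /dzj/ has 3 consonants (> 2) → not permitted
gub — σ1 onset /g/, coda /b/ ok → permitted
wzitt — σ1 onset /wz/ (2C), coda /tt/ (2C) ok → permitted
Permitted: zu, gub, wzitt → 3.

3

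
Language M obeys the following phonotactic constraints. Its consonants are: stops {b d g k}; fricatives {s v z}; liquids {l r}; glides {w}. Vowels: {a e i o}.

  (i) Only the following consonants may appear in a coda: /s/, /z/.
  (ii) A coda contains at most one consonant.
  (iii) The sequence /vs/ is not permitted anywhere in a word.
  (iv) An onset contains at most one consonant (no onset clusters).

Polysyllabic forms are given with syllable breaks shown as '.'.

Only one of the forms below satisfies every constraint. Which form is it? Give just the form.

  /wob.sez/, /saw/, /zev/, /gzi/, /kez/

/kez/

/wob.sez/ — violates constraint (i): syllable 1 coda contains /b/, which is not a licensed coda consonant → phonotactically illegal
/saw/ — violates constraint (i): syllable 1 coda contains /w/, which is not a licensed coda consonant → phonotactically illegal
/zev/ — violates constraint (i): syllable 1 coda contains /v/, which is not a licensed coda consonant → phonotactically illegal
/gzi/ — violates constraint (iv): syllable 1 onset /gz/ has 2 consonants (> 1) → phonotactically illegal
/kez/ — σ1 onset /k/, coda /z/ ok → phonotactically legal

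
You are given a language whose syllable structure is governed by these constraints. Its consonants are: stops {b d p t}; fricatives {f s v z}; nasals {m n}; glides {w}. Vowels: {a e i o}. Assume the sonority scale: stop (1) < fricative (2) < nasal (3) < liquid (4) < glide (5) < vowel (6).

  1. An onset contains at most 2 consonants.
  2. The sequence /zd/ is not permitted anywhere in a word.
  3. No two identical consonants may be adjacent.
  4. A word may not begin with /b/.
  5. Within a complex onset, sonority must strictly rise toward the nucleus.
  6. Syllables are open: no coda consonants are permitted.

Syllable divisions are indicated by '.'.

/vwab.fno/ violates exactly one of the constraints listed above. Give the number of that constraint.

/vwab.fno/: syllable 1 coda /b/ has 1 consonant (> 0).
This is a violation of constraint 6: "Syllables are open: no coda consonants are permitted."
The remaining constraints (1, 2, 3, 4, 5) are satisfied.

6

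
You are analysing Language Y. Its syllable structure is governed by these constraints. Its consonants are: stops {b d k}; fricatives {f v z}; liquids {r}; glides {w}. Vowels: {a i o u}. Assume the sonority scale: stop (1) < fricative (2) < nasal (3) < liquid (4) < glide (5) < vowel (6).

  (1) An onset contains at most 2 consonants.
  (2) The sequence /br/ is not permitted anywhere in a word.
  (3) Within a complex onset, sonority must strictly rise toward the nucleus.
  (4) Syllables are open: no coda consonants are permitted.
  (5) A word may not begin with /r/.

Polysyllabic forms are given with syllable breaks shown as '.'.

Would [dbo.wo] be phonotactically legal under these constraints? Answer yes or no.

[dbo.wo] — violates constraint 3: syllable 1 onset /db/: /d/ (stop, 1) → /b/ (stop, 1) does not rise → phonotactically illegal

no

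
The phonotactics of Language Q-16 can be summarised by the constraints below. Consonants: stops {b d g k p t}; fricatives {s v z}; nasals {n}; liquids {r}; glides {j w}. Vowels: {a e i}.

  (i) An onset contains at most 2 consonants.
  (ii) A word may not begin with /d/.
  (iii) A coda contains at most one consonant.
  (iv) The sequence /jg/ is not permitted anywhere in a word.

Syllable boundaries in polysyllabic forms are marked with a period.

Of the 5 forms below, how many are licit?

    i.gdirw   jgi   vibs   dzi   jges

0

i.gdirw — violates constraint (iii): syllable 2 coda /rw/ has 2 consonants (> 1) → illicit
jgi — violates constraint (iv): contains banned sequence /jg/ → illicit
vibs — violates constraint (iii): syllable 1 coda /bs/ has 2 consonants (> 1) → illicit
dzi — violates constraint (ii): word begins with /d/ → illicit
jges — violates constraint (iv): contains banned sequence /jg/ → illicit
No form is licit → 0.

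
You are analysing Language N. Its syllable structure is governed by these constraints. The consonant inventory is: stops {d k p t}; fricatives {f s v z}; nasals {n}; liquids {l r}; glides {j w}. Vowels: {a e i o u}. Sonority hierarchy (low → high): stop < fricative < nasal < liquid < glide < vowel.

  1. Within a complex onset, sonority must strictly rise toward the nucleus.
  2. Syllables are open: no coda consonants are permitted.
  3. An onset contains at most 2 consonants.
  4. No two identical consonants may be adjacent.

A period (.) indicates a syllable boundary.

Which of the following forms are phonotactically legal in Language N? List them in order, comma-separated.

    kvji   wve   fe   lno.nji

kvji — violates constraint 3: syllable 1 onset /kvj/ has 3 consonants (> 2) → phonotactically illegal
wve — violates constraint 1: syllable 1 onset /wv/: /w/ (glide, 5) → /v/ (fricative, 2) does not rise → phonotactically illegal
fe — σ1 onset /f/, coda /∅/ ok → phonotactically legal
lno.nji — violates constraint 1: syllable 1 onset /ln/: /l/ (liquid, 4) → /n/ (nasal, 3) does not rise → phonotactically illegal

fe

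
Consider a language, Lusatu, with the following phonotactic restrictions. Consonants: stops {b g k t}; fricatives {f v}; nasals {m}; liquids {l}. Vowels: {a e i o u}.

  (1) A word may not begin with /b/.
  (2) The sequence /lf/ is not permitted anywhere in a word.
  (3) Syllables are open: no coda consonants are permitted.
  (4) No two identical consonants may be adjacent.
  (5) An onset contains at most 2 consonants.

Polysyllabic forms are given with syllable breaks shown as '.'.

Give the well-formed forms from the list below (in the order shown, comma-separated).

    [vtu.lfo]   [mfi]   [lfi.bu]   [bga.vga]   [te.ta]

[vtu.lfo] — violates constraint 2: contains banned sequence /lf/ → ill-formed
[mfi] — σ1 onset /mf/ (2C), coda /∅/ ok → well-formed
[lfi.bu] — violates constraint 2: contains banned sequence /lf/ → ill-formed
[bga.vga] — violates constraint 1: word begins with /b/ → ill-formed
[te.ta] — σ1 onset /t/, coda /∅/ ok; σ2 onset /t/, coda /∅/ ok → well-formed

[mfi], [te.ta]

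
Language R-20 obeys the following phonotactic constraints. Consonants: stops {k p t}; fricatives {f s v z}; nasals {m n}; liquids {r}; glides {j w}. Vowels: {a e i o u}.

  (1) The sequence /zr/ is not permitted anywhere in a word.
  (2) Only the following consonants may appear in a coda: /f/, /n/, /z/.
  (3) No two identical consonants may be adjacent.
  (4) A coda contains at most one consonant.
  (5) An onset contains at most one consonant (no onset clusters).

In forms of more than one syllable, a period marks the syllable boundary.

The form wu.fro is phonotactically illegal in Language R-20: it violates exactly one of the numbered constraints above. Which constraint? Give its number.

5

wu.fro: syllable 2 onset /fr/ has 2 consonants (> 1).
This is a violation of constraint 5: "An onset contains at most one consonant (no onset clusters)."
The remaining constraints (1, 2, 3, 4) are satisfied.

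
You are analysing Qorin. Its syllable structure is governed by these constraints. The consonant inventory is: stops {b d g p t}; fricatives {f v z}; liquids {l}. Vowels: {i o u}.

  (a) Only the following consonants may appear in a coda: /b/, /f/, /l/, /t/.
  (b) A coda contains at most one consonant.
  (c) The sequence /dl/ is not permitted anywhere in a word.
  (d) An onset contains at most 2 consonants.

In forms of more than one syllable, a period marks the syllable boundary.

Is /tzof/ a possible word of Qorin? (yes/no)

/tzof/ — σ1 onset /tz/ (2C), coda /f/ ok → permitted

yes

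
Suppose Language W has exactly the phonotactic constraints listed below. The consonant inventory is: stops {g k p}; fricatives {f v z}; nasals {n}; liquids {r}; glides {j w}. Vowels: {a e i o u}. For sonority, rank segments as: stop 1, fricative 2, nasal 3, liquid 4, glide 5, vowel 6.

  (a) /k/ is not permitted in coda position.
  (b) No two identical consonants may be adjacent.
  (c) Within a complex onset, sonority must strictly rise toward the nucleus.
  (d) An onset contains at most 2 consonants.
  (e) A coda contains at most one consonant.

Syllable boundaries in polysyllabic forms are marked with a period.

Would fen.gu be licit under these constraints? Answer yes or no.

fen.gu — σ1 onset /f/, coda /n/ ok; σ2 onset /g/, coda /∅/ ok → licit

yes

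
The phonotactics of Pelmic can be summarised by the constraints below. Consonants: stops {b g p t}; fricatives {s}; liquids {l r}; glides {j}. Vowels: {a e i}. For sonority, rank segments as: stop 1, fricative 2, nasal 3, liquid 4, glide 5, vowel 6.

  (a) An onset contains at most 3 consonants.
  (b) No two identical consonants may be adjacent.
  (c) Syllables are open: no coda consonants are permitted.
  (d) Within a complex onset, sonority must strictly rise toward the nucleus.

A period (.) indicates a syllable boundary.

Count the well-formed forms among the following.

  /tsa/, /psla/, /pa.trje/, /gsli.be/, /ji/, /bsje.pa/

6

/tsa/ — σ1 onset /ts/ (1→2 rises), coda /∅/ ok → well-formed
/psla/ — σ1 onset /psl/ (1→2→4 rises), coda /∅/ ok → well-formed
/pa.trje/ — σ1 onset /p/, coda /∅/ ok; σ2 onset /trj/ (1→4→5 rises), coda /∅/ ok → well-formed
/gsli.be/ — σ1 onset /gsl/ (1→2→4 rises), coda /∅/ ok; σ2 onset /b/, coda /∅/ ok → well-formed
/ji/ — σ1 onset /j/, coda /∅/ ok → well-formed
/bsje.pa/ — σ1 onset /bsj/ (1→2→5 rises), coda /∅/ ok; σ2 onset /p/, coda /∅/ ok → well-formed
Well-formed: /tsa/, /psla/, /pa.trje/, /gsli.be/, /ji/, /bsje.pa/ → 6.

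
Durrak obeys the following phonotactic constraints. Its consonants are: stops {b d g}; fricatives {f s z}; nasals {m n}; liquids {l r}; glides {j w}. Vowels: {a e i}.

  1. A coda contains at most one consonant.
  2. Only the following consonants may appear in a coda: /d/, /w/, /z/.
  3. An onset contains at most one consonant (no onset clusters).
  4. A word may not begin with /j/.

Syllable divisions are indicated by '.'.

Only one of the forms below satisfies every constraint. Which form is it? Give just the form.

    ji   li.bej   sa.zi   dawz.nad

ji — violates constraint 4: word begins with /j/ → phonotactically illegal
li.bej — violates constraint 2: syllable 2 coda contains /j/, which is not a licensed coda consonant → phonotactically illegal
sa.zi — σ1 onset /s/, coda /∅/ ok; σ2 onset /z/, coda /∅/ ok → phonotactically legal
dawz.nad — violates constraint 1: syllable 1 coda /wz/ has 2 consonants (> 1) → phonotactically illegal

sa.zi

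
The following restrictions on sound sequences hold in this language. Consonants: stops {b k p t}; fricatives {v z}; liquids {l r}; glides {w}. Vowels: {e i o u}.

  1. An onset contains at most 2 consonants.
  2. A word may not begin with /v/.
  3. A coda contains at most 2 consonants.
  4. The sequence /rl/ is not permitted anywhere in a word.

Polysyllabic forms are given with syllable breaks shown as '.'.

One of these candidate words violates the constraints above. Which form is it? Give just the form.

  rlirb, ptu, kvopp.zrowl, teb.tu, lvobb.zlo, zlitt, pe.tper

rlirb

rlirb — violates constraint 4: contains banned sequence /rl/ → not permitted
ptu — σ1 onset /pt/ (2C), coda /∅/ ok → permitted
kvopp.zrowl — σ1 onset /kv/ (2C), coda /pp/ (2C) ok; σ2 onset /zr/ (2C), coda /wl/ (2C) ok → permitted
teb.tu — σ1 onset /t/, coda /b/ ok; σ2 onset /t/, coda /∅/ ok → permitted
lvobb.zlo — σ1 onset /lv/ (2C), coda /bb/ (2C) ok; σ2 onset /zl/ (2C), coda /∅/ ok → permitted
zlitt — σ1 onset /zl/ (2C), coda /tt/ (2C) ok → permitted
pe.tper — σ1 onset /p/, coda /∅/ ok; σ2 onset /tp/ (2C), coda /r/ ok → permitted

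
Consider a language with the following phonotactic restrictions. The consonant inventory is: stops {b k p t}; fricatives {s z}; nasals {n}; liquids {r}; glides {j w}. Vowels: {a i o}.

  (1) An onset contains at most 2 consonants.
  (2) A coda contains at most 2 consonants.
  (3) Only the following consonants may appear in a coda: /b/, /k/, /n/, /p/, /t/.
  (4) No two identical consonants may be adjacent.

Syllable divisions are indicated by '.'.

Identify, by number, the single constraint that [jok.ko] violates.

4

[jok.ko]: adjacent identical consonants /kk/.
This is a violation of constraint 4: "No two identical consonants may be adjacent."
The remaining constraints (1, 2, 3) are satisfied.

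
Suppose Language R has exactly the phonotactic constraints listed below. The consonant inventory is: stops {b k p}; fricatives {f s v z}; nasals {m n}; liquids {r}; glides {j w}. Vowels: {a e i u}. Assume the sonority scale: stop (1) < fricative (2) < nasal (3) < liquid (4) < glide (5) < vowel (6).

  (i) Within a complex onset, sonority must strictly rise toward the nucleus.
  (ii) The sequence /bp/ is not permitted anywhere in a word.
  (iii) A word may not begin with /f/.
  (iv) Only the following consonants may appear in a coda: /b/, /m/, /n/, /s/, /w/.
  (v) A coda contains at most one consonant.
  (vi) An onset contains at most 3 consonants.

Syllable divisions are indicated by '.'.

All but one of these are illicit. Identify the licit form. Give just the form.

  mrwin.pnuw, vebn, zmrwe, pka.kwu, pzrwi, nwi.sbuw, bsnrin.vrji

mrwin.pnuw — σ1 onset /mrw/ (3→4→5 rises), coda /n/ ok; σ2 onset /pn/ (1→3 rises), coda /w/ ok → licit
vebn — violates constraint (v): syllable 1 coda /bn/ has 2 consonants (> 1) → illicit
zmrwe — violates constraint (vi): syllable 1 onset /zmrw/ has 4 consonants (> 3) → illicit
pka.kwu — violates constraint (i): syllable 1 onset /pk/: /p/ (stop, 1) → /k/ (stop, 1) does not rise → illicit
pzrwi — violates constraint (vi): syllable 1 onset /pzrw/ has 4 consonants (> 3) → illicit
nwi.sbuw — violates constraint (i): syllable 2 onset /sb/: /s/ (fricative, 2) → /b/ (stop, 1) does not rise → illicit
bsnrin.vrji — violates constraint (vi): syllable 1 onset /bsnr/ has 4 consonants (> 3) → illicit

mrwin.pnuw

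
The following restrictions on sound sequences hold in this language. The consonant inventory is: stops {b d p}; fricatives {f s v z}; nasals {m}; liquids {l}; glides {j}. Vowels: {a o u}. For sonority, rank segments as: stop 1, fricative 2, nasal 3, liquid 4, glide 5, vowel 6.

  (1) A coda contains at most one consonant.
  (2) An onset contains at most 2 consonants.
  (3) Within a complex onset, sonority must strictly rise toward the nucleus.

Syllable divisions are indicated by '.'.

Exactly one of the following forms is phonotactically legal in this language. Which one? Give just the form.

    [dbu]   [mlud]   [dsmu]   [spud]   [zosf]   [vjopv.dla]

[dbu] — violates constraint 3: syllable 1 onset /db/: /d/ (stop, 1) → /b/ (stop, 1) does not rise → phonotactically illegal
[mlud] — σ1 onset /ml/ (3→4 rises), coda /d/ ok → phonotactically legal
[dsmu] — violates constraint 2: syllable 1 onset /dsm/ has 3 consonants (> 2) → phonotactically illegal
[spud] — violates constraint 3: syllable 1 onset /sp/: /s/ (fricative, 2) → /p/ (stop, 1) does not rise → phonotactically illegal
[zosf] — violates constraint 1: syllable 1 coda /sf/ has 2 consonants (> 1) → phonotactically illegal
[vjopv.dla] — violates constraint 1: syllable 1 coda /pv/ has 2 consonants (> 1) → phonotactically illegal

[mlud]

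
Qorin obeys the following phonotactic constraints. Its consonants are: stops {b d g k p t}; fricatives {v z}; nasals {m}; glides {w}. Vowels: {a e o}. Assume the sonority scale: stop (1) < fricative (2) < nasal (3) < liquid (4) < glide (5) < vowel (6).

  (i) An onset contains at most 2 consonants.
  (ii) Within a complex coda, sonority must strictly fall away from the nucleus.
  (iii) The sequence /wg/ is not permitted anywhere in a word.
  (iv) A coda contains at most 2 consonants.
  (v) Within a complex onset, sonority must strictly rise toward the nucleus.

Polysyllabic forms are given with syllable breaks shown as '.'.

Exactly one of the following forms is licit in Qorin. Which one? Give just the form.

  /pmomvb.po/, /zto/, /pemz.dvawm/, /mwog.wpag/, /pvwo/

/pmomvb.po/ — violates constraint (iv): syllable 1 coda /mvb/ has 3 consonants (> 2) → illicit
/zto/ — violates constraint (v): syllable 1 onset /zt/: /z/ (fricative, 2) → /t/ (stop, 1) does not rise → illicit
/pemz.dvawm/ — σ1 onset /p/, coda /mz/ (3→2 falls) ok; σ2 onset /dv/ (1→2 rises), coda /wm/ (5→3 falls) ok → licit
/mwog.wpag/ — violates constraint (v): syllable 2 onset /wp/: /w/ (glide, 5) → /p/ (stop, 1) does not rise → illicit
/pvwo/ — violates constraint (i): syllable 1 onset /pvw/ has 3 consonants (> 2) → illicit

/pemz.dvawm/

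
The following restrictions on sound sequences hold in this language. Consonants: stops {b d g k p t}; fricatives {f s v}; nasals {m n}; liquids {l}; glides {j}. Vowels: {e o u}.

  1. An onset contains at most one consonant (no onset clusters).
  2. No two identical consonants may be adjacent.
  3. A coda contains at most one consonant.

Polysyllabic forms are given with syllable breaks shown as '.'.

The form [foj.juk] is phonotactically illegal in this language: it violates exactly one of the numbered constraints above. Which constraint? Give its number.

2

[foj.juk]: adjacent identical consonants /jj/.
This is a violation of constraint 2: "No two identical consonants may be adjacent."
The remaining constraints (1, 3) are satisfied.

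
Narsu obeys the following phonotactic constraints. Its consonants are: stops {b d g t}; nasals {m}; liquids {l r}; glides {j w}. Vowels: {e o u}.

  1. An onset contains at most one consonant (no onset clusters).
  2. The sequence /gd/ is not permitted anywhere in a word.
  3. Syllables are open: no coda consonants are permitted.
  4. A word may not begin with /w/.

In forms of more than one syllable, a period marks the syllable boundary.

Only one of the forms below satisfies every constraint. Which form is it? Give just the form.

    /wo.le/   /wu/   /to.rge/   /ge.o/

/ge.o/

/wo.le/ — violates constraint 4: word begins with /w/ → ill-formed
/wu/ — violates constraint 4: word begins with /w/ → ill-formed
/to.rge/ — violates constraint 1: syllable 2 onset /rg/ has 2 consonants (> 1) → ill-formed
/ge.o/ — σ1 onset /g/, coda /∅/ ok; σ2 onset /∅/, coda /∅/ ok → well-formed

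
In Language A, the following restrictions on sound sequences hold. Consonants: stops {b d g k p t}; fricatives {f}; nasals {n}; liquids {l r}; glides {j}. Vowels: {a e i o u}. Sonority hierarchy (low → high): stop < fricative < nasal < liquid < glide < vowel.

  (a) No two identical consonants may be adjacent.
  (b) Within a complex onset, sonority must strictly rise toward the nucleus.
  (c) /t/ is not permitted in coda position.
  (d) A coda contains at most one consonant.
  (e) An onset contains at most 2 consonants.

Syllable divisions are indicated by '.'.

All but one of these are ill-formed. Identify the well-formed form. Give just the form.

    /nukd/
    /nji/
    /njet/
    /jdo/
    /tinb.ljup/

/nukd/ — violates constraint (d): syllable 1 coda /kd/ has 2 consonants (> 1) → ill-formed
/nji/ — σ1 onset /nj/ (3→5 rises), coda /∅/ ok → well-formed
/njet/ — violates constraint (c): syllable 1 coda contains /t/ → ill-formed
/jdo/ — violates constraint (b): syllable 1 onset /jd/: /j/ (glide, 5) → /d/ (stop, 1) does not rise → ill-formed
/tinb.ljup/ — violates constraint (d): syllable 1 coda /nb/ has 2 consonants (> 1) → ill-formed

/nji/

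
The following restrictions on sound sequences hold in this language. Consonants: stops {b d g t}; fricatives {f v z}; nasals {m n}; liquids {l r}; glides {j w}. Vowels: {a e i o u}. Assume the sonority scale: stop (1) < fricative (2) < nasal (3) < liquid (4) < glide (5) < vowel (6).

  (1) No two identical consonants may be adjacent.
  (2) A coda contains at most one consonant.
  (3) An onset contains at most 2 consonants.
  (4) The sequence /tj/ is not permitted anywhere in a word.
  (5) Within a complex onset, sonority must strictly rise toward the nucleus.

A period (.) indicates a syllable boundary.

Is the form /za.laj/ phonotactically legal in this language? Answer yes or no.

/za.laj/ — σ1 onset /z/, coda /∅/ ok; σ2 onset /l/, coda /j/ ok → phonotactically legal

yes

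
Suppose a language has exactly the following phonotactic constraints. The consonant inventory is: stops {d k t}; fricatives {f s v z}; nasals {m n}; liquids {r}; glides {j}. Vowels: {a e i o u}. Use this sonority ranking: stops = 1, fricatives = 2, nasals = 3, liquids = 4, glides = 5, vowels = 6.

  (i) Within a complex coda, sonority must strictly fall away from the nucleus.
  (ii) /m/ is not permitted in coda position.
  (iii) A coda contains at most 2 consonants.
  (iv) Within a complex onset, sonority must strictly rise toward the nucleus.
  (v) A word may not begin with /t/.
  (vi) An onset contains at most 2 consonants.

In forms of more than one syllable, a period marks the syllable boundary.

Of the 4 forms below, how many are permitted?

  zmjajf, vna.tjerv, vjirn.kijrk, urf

zmjajf — violates constraint (vi): syllable 1 onset /zmj/ has 3 consonants (> 2) → not permitted
vna.tjerv — σ1 onset /vn/ (2→3 rises), coda /∅/ ok; σ2 onset /tj/ (1→5 rises), coda /rv/ (4→2 falls) ok → permitted
vjirn.kijrk — violates constraint (iii): syllable 2 coda /jrk/ has 3 consonants (> 2) → not permitted
urf — σ1 onset /∅/, coda /rf/ (4→2 falls) ok → permitted
Permitted: vna.tjerv, urf → 2.

2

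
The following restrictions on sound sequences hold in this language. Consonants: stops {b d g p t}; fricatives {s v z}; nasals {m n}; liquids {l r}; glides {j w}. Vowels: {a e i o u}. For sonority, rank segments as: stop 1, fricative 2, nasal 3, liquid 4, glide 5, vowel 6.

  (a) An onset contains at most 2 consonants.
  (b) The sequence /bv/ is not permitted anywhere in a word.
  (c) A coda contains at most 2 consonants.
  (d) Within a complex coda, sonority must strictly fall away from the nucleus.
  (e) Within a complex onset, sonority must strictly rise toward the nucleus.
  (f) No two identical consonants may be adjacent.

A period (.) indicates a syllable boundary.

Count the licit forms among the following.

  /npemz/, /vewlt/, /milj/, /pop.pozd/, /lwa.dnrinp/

0

/npemz/ — violates constraint (e): syllable 1 onset /np/: /n/ (nasal, 3) → /p/ (stop, 1) does not rise → illicit
/vewlt/ — violates constraint (c): syllable 1 coda /wlt/ has 3 consonants (> 2) → illicit
/milj/ — violates constraint (d): syllable 1 coda /lj/: /l/ (liquid, 4) → /j/ (glide, 5) does not fall → illicit
/pop.pozd/ — violates constraint (f): adjacent identical consonants /pp/ → illicit
/lwa.dnrinp/ — violates constraint (a): syllable 2 onset /dnr/ has 3 consonants (> 2) → illicit
No form is licit → 0.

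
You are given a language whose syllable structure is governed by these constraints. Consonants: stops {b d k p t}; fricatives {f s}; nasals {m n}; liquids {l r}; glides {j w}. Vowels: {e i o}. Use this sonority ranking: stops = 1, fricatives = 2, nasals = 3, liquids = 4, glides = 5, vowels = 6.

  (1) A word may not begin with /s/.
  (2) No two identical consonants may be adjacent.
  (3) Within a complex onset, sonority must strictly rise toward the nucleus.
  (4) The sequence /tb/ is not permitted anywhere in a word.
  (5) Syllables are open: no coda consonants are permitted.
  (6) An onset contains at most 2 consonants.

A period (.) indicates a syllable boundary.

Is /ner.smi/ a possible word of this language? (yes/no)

/ner.smi/ — violates constraint 5: syllable 1 coda /r/ has 1 consonant (> 0) → ill-formed

no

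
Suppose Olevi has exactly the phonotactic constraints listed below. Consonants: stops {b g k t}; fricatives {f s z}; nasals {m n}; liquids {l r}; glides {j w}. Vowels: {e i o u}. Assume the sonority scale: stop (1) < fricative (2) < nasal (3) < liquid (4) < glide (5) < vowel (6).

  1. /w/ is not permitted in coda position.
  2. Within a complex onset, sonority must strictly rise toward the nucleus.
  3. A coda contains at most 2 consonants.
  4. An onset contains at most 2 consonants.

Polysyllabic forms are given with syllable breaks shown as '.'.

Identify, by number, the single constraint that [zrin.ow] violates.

[zrin.ow]: syllable 2 coda contains /w/.
This is a violation of constraint 1: "/w/ is not permitted in coda position."
The remaining constraints (2, 3, 4) are satisfied.

1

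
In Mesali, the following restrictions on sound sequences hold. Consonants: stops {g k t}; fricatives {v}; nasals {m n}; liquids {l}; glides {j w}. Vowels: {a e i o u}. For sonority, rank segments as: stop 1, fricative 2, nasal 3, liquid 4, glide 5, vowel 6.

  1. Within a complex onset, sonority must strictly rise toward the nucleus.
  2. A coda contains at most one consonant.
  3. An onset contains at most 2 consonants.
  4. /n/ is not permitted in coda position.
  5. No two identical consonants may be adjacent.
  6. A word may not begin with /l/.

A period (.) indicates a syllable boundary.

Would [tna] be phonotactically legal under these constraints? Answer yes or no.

[tna] — σ1 onset /tn/ (1→3 rises), coda /∅/ ok → phonotactically legal

yes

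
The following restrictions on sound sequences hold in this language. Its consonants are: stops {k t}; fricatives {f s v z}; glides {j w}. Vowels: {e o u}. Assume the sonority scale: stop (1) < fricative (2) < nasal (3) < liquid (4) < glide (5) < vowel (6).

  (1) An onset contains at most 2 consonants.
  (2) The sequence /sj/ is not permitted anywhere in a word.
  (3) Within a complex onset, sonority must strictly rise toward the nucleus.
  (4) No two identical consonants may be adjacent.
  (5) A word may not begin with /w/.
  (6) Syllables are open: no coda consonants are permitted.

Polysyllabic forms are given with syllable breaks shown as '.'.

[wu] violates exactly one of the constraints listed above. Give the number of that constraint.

[wu]: word begins with /w/.
This is a violation of constraint 5: "A word may not begin with /w/."
The remaining constraints (1, 2, 3, 4, 6) are satisfied.

5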